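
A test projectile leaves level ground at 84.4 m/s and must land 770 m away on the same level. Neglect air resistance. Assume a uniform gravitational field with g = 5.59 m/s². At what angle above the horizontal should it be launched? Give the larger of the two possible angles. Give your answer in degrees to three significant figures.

71.4°

Level-ground range R = v₀² sin(2θ)/g ⇒ sin(2θ) = gR/v₀² = 5.59 × 770 / 84.4² = 0.6043.
2θ = 37.17° or 180° − 37.17° = 142.8°, so θ = 18.59° or 71.41°.
The larger angle is 71.41°.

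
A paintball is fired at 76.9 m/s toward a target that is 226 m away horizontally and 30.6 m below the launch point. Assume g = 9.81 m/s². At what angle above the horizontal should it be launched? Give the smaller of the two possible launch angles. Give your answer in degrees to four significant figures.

3.009°

Trajectory: y = x tanθ − g x² (1 + tan²θ)/(2v₀²). With x = 226, y = −30.6, v₀ = 76.9, g = 9.81:
42.36 tan²θ − 226 tanθ + (11.76) = 0.
tanθ = [226 ± √(226² − 4 × 42.36 × (11.76))] / (2 × 42.36) = (226 ± 221.5) / 84.73, giving tanθ = 0.05257 or 5.282.
θ = 3.009° or 79.28°; the smaller is 3.009°.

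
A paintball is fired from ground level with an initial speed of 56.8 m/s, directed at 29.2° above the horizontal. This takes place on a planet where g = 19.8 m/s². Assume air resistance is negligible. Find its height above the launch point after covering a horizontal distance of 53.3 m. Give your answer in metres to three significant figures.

Horizontal component vₓ = 56.80 cos 29.2° = 49.58 m/s; vertical v_y0 = 56.80 sin 29.2° = 27.71 m/s.
At x = 53.3 m, t = x/vₓ = 53.3/49.58 = 1.075 s.
Height: y = v_y0 t − ½ g t² = 27.71 × 1.075 − 9.900 × 1.075² = 29.79 − 11.44 = 18.35 m.

18.3 m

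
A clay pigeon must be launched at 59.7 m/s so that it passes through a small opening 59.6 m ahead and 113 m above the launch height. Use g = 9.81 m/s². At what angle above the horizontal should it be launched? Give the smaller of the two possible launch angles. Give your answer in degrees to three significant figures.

Trajectory: y = x tanθ − g x² (1 + tan²θ)/(2v₀²). With x = 59.6, y = 113, v₀ = 59.7, g = 9.81:
4.889 tan²θ − 59.6 tanθ + (117.9) = 0.
tanθ = [59.6 ± √(59.6² − 4 × 4.889 × (117.9))] / (2 × 4.889) = (59.6 ± 35.31) / 9.777, giving tanθ = 2.484 or 9.708.
θ = 68.07° or 84.12°; the smaller is 68.07°.

68.1°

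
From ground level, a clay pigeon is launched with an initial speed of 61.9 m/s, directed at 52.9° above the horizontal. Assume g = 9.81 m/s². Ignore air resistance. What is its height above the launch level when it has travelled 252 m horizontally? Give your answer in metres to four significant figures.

Components: vₓ = 61.90 cos 52.9° = 37.34 m/s, v_y0 = 61.90 sin 52.9° = 49.37 m/s.
At x = 252 m, t = x/vₓ = 252/37.34 = 6.749 s.
Height: y = v_y0 t − ½ g t² = 49.37 × 6.749 − 4.905 × 6.749² = 333.2 − 223.4 = 109.8 m.

109.8 m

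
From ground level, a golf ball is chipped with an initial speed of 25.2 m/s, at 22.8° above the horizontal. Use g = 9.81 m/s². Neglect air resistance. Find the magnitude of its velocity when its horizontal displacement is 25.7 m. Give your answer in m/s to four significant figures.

23.26 m/s

Resolve: vₓ = 25.20 cos 22.8° = 23.23 m/s and v_y0 = 25.20 sin 22.8° = 9.765 m/s.
Time to reach x = 25.7 m: t = x/vₓ = 25.7/23.23 = 1.106 s.
Vertical velocity there: v_y = v_y0 − g t = 9.765 − 9.81 × 1.106 = −1.087 m/s.
Speed: √(vₓ² + v_y²) = √(23.23² + 1.087²) = 23.26 m/s.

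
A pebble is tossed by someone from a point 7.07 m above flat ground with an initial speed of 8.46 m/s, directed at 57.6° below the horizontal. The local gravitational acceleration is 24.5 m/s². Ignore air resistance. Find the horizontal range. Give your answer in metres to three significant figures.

Horizontal component vₓ = 8.460 cos 57.6° = 4.533 m/s; vertical v_y0 = −7.143 m/s (downward).
Vertical motion (up positive, ground at y = 0): 12.25 t² − (−7.143) t − 7.07 = 0, so t = (−7.143 + √(7.143² + 2·24.5·7.07)) / 24.5 = (−7.143 + 19.94) / 24.5 = 0.5222 s.
Horizontal distance: R = vₓ t = 4.533 × 0.5222 = 2.367 m.

2.37 m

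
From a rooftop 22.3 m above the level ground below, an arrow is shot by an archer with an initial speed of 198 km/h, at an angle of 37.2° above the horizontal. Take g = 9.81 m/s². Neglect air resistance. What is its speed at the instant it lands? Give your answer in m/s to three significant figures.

Convert: 198 km/h = 198/3.6 = 55.00 m/s.
Components: vₓ = 55.00 cos 37.2° = 43.81 m/s, v_y0 = 55.00 sin 37.2° = 33.25 m/s.
Vertical motion (up positive, ground at y = 0): 4.905 t² − (33.25) t − 22.3 = 0, so t = (33.25 + √(33.25² + 2·9.81·22.3)) / 9.81 = (33.25 + 39.28) / 9.81 = 7.394 s.
Vertical velocity at impact: v_y = v_y0 − g t = 33.25 − 9.81 × 7.394 = −39.28 m/s.
Speed: |v| = √(vₓ² + v_y²) = √(43.81² + 39.28²) = 58.84 m/s.

58.8 m/s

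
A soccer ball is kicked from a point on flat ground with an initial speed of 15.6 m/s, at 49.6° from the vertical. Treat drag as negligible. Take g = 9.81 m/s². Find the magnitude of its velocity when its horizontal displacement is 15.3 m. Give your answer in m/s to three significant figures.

12.1 m/s

Horizontal component vₓ = 15.60 sin 49.6° = 11.88 m/s; vertical v_y0 = 15.60 cos 49.6° = 10.11 m/s.
Time to reach x = 15.3 m: t = x/vₓ = 15.3/11.88 = 1.288 s.
Vertical velocity there: v_y = v_y0 − g t = 10.11 − 9.81 × 1.288 = −2.523 m/s.
Speed: √(vₓ² + v_y²) = √(11.88² + 2.523²) = 12.15 m/s.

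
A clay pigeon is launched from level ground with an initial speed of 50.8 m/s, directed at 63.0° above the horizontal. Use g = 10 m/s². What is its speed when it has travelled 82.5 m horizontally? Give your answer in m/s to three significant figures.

vₓ = 50.80 cos 63.0° = 23.06 m/s; v_y0 = 50.80 sin 63.0° = 45.26 m/s.
At x = 82.5 m, t = x/vₓ = 82.5/23.06 = 3.577 s.
Vertical velocity there: v_y = v_y0 − g t = 45.26 − 10.0 × 3.577 = 9.491 m/s.
Speed: √(vₓ² + v_y²) = √(23.06² + 9.491²) = 24.94 m/s.

24.9 m/s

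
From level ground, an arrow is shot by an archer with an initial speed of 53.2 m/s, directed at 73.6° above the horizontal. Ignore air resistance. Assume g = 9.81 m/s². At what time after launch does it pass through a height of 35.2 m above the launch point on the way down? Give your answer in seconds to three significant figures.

vₓ = 53.20 cos 73.6° = 15.02 m/s; v_y0 = 53.20 sin 73.6° = 51.04 m/s.
Require v_y0 t − ½ g t² = 35.2, i.e. 4.905 t² − 51.04 t + 35.2 = 0.
t = [51.04 ± √(51.04² − 2·9.81·35.2)] / 9.81 = (51.04 ± 43.75) / 9.81, so t = 0.7427 s or t = 9.662 s.
The descending-branch root is 9.662 s.

9.66 s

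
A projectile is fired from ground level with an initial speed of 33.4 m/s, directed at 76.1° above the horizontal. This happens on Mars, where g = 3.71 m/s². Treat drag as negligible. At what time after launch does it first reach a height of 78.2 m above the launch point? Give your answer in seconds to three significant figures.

2.89 s

Components: vₓ = 33.40 cos 76.1° = 8.024 m/s, v_y0 = 33.40 sin 76.1° = 32.42 m/s.
Height y(t) = 32.42 t − 1.855 t² = 78.2 gives 1.855 t² − 32.42 t + 78.2 = 0.
t = [32.42 ± √(32.42² − 2·3.71·78.2)] / 3.71 = (32.42 ± 21.70) / 3.71, so t = 2.890 s or t = 14.59 s.
The first (ascending) time is 2.890 s.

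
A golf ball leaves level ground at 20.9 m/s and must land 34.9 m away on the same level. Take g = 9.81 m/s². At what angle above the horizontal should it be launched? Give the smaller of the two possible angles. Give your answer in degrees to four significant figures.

R = v₀² sin 2θ / g gives sin 2θ = gR/v₀² = 9.81·34.9/20.9² = 0.7838.
2θ = 51.61° or 180° − 51.61° = 128.4°, so θ = 25.80° or 64.20°.
The smaller angle is 25.80°.

25.80°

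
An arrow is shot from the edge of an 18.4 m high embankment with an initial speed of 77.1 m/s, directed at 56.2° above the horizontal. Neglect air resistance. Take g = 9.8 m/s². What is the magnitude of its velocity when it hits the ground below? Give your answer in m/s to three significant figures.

79.4 m/s

Horizontal component vₓ = 77.10 cos 56.2° = 42.89 m/s; vertical v_y0 = 77.10 sin 56.2° = 64.07 m/s.
With up positive and y = 0 at the ground: y(t) = 18.4 + (64.07) t − 4.900 t². Setting y = 0 and taking the positive root: t = [64.07 + √(64.07² + 2·9.80·18.4)] / 9.80 = (64.07 + 66.82) / 9.80 = 13.36 s.
Vertical velocity at impact: v_y = v_y0 − g t = 64.07 − 9.80 × 13.36 = −66.82 m/s.
Speed: |v| = √(vₓ² + v_y²) = √(42.89² + 66.82²) = 79.40 m/s.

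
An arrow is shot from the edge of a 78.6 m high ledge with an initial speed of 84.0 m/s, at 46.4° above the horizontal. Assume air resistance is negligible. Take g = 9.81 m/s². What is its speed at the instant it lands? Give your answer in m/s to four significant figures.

Resolve: vₓ = 84.00 cos 46.4° = 57.93 m/s and v_y0 = 84.00 sin 46.4° = 60.83 m/s.
Vertical motion (up positive, ground at y = 0): 4.905 t² − (60.83) t − 78.6 = 0, so t = (60.83 + √(60.83² + 2·9.81·78.6)) / 9.81 = (60.83 + 72.40) / 9.81 = 13.58 s.
Vertical velocity at impact: v_y = v_y0 − g t = 60.83 − 9.81 × 13.58 = −72.40 m/s.
Speed: |v| = √(vₓ² + v_y²) = √(57.93² + 72.40²) = 92.73 m/s.

92.73 m/s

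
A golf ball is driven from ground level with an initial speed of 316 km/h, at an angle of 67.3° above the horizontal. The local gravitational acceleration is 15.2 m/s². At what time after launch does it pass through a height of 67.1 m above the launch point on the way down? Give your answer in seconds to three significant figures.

9.75 s

Convert: 316 km/h = 316/3.6 = 87.78 m/s.
Components: vₓ = 87.78 cos 67.3° = 33.87 m/s, v_y0 = 87.78 sin 67.3° = 80.98 m/s.
Height y(t) = 80.98 t − 7.600 t² = 67.1 gives 7.600 t² − 80.98 t + 67.1 = 0.
t = [80.98 ± √(80.98² − 2·15.2·67.1)] / 15.2 = (80.98 ± 67.21) / 15.2, so t = 0.9056 s or t = 9.749 s.
The descending-branch root is 9.749 s.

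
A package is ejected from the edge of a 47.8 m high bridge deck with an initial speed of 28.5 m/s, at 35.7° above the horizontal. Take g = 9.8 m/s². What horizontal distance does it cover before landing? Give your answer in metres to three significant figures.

Resolve: vₓ = 28.50 cos 35.7° = 23.14 m/s and v_y0 = 28.50 sin 35.7° = 16.63 m/s.
With up positive and y = 0 at the ground: y(t) = 47.8 + (16.63) t − 4.900 t². Setting y = 0 and taking the positive root: t = [16.63 + √(16.63² + 2·9.80·47.8)] / 9.80 = (16.63 + 34.83) / 9.80 = 5.252 s.
Horizontal distance: R = vₓ t = 23.14 × 5.252 = 121.5 m.

122 m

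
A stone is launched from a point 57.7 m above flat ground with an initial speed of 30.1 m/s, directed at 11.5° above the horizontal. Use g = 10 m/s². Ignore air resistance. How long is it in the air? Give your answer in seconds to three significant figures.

Resolve: vₓ = 30.10 cos 11.5° = 29.50 m/s and v_y0 = 30.10 sin 11.5° = 6.001 m/s.
Vertical motion (up positive, ground at y = 0): 5.000 t² − (6.001) t − 57.7 = 0, so t = (6.001 + √(6.001² + 2·10.0·57.7)) / 10.0 = (6.001 + 34.50) / 10.0 = 4.050 s.

4.05 s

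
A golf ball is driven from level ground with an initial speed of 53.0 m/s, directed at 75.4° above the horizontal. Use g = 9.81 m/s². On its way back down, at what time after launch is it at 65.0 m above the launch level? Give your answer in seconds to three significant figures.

8.98 s

Resolve: vₓ = 53.00 cos 75.4° = 13.36 m/s and v_y0 = 53.00 sin 75.4° = 51.29 m/s.
Set y = v_y0 t − ½ g t² = 65.0: 4.905 t² − 51.29 t + 65.0 = 0.
Quadratic formula: t = (51.29 ± √1355.2) / 9.81 = (51.29 ± 36.81) / 9.81 → t = 1.476 s or 8.981 s.
The descending-branch root is 8.981 s.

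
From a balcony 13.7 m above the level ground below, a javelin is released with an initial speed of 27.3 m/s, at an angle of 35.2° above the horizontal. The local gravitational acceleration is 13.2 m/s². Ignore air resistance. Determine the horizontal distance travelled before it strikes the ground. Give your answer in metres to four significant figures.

68.31 m

Resolve: vₓ = 27.30 cos 35.2° = 22.31 m/s and v_y0 = 27.30 sin 35.2° = 15.74 m/s.
With up positive and y = 0 at the ground: y(t) = 13.7 + (15.74) t − 6.600 t². Setting y = 0 and taking the positive root: t = [15.74 + √(15.74² + 2·13.2·13.7)] / 13.2 = (15.74 + 24.68) / 13.2 = 3.062 s.
Horizontal distance: R = vₓ t = 22.31 × 3.062 = 68.31 m.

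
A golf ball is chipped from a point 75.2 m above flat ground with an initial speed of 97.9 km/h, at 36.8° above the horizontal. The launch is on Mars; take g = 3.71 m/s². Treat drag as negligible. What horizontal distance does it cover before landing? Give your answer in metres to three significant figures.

Convert: 97.9 km/h = 97.9/3.6 = 27.19 m/s.
Horizontal component vₓ = 27.19 cos 36.8° = 21.78 m/s; vertical v_y0 = 27.19 sin 36.8° = 16.29 m/s.
The projectile lands when y = 75.2 + (16.29) t − ½·3.71·t² = 0. Positive root: t = (16.29 + √(16.29² + 2·3.71·75.2)) / 3.71 = (16.29 + 28.69) / 3.71 = 12.13 s.
Horizontal distance: R = vₓ t = 21.78 × 12.13 = 264.0 m.

264 m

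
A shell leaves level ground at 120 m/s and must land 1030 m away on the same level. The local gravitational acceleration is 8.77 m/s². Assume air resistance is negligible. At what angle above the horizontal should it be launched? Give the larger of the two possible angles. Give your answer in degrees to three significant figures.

70.6°

R = v₀² sin 2θ / g gives sin 2θ = gR/v₀² = 8.77·1030/120² = 0.6273.
2θ = 38.85° or 180° − 38.85° = 141.1°, so θ = 19.43° or 70.57°.
The larger angle is 70.57°.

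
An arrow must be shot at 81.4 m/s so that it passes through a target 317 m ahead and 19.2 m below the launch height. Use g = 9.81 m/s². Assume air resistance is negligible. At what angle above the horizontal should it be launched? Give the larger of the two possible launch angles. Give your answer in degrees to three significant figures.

Trajectory: y = x tanθ − g x² (1 + tan²θ)/(2v₀²). With x = 317, y = −19.2, v₀ = 81.4, g = 9.81:
74.39 tan²θ − 317 tanθ + (55.19) = 0.
tanθ = [317 ± √(317² − 4 × 74.39 × (55.19))] / (2 × 74.39) = (317 ± 289.9) / 148.8, giving tanθ = 0.1819 or 4.080.
θ = 10.31° or 76.23°; the larger is 76.23°.

76.2°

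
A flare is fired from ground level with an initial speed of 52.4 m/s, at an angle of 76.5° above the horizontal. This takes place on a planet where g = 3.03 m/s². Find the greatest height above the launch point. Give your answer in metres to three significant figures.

Horizontal component vₓ = 52.40 cos 76.5° = 12.23 m/s; vertical v_y0 = 52.40 sin 76.5° = 50.95 m/s.
At the apex v_y = 0, so H = v_y0²/(2g) = 50.95²/6.060 = 428.4 m.

428 m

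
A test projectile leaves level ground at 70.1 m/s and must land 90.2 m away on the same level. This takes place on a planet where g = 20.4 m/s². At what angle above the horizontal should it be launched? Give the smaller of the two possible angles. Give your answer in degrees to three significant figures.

R = v₀² sin 2θ / g gives sin 2θ = gR/v₀² = 20.4·90.2/70.1² = 0.3745.
2θ = 21.99° or 180° − 21.99° = 158.0°, so θ = 11.00° or 79.00°.
The smaller angle is 11.00°.

11.0°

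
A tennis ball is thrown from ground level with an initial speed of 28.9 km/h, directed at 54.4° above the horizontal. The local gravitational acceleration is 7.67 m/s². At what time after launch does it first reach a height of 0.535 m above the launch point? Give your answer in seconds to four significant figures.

Convert: 28.9 km/h = 28.9/3.6 = 8.028 m/s.
vₓ = 8.028 cos 54.4° = 4.673 m/s; v_y0 = 8.028 sin 54.4° = 6.527 m/s.
Height y(t) = 6.527 t − 3.835 t² = 0.535 gives 3.835 t² − 6.527 t + 0.535 = 0.
Quadratic formula: t = (6.527 ± √34.400) / 7.67 = (6.527 ± 5.865) / 7.67 → t = 0.08634 s or 1.616 s.
The first (ascending) time is 0.08634 s.

0.08634 s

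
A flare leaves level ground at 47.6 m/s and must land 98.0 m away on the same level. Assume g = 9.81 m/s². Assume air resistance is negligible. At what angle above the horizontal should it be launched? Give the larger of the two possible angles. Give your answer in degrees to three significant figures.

77.4°

R = v₀² sin 2θ / g gives sin 2θ = gR/v₀² = 9.81·98.0/47.6² = 0.4243.
2θ = 25.11° or 180° − 25.11° = 154.9°, so θ = 12.55° or 77.45°.
The larger angle is 77.45°.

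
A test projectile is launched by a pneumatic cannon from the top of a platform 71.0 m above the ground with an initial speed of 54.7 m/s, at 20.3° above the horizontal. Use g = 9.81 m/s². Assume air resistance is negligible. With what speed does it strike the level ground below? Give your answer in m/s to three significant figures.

66.2 m/s

vₓ = 54.70 cos 20.3° = 51.30 m/s; v_y0 = 54.70 sin 20.3° = 18.98 m/s.
Vertical motion (up positive, ground at y = 0): 4.905 t² − (18.98) t − 71.0 = 0, so t = (18.98 + √(18.98² + 2·9.81·71.0)) / 9.81 = (18.98 + 41.87) / 9.81 = 6.203 s.
Vertical velocity at impact: v_y = v_y0 − g t = 18.98 − 9.81 × 6.203 = −41.87 m/s.
Speed: |v| = √(vₓ² + v_y²) = √(51.30² + 41.87²) = 66.22 m/s.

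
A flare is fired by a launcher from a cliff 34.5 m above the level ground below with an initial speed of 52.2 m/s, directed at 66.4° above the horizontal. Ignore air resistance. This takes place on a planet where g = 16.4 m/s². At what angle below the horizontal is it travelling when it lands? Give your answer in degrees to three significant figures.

vₓ = 52.20 cos 66.4° = 20.90 m/s; v_y0 = 52.20 sin 66.4° = 47.83 m/s.
Vertical motion (up positive, ground at y = 0): 8.200 t² − (47.83) t − 34.5 = 0, so t = (47.83 + √(47.83² + 2·16.4·34.5)) / 16.4 = (47.83 + 58.48) / 16.4 = 6.482 s.
At impact: v_y = v_y0 − g t = −58.48 m/s; vₓ = 20.90 m/s.
Angle below horizontal: arctan(|v_y|/vₓ) = arctan(58.48/20.90) = 70.33°.

70.3°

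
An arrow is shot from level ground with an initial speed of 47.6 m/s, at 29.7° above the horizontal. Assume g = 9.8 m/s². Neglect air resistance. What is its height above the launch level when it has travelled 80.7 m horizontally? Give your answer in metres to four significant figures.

Horizontal component vₓ = 47.60 cos 29.7° = 41.35 m/s; vertical v_y0 = 47.60 sin 29.7° = 23.58 m/s.
Time to reach x = 80.7 m: t = x/vₓ = 80.7/41.35 = 1.952 s.
Height: y = v_y0 t − ½ g t² = 23.58 × 1.952 − 4.900 × 1.952² = 46.03 − 18.67 = 27.36 m.

27.36 m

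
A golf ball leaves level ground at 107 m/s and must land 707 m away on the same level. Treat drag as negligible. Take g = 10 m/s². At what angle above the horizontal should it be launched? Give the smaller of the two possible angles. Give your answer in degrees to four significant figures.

19.07°

R = v₀² sin 2θ / g gives sin 2θ = gR/v₀² = 10.0·707/107² = 0.6175.
2θ = 38.14° or 180° − 38.14° = 141.9°, so θ = 19.07° or 70.93°.
The smaller angle is 19.07°.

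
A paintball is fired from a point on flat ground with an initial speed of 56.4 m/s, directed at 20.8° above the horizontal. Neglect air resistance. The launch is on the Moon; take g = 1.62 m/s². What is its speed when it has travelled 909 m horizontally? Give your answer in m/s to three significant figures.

Horizontal component vₓ = 56.40 cos 20.8° = 52.72 m/s; vertical v_y0 = 56.40 sin 20.8° = 20.03 m/s.
Time to reach x = 909 m: t = x/vₓ = 909/52.72 = 17.24 s.
Vertical velocity there: v_y = v_y0 − g t = 20.03 − 1.62 × 17.24 = −7.902 m/s.
Speed: √(vₓ² + v_y²) = √(52.72² + 7.902²) = 53.31 m/s.

53.3 m/s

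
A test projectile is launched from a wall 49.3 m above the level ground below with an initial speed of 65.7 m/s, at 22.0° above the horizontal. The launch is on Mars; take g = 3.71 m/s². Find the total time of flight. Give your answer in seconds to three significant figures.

15.0 s

Components: vₓ = 65.70 cos 22.0° = 60.92 m/s, v_y0 = 65.70 sin 22.0° = 24.61 m/s.
The projectile lands when y = 49.3 + (24.61) t − ½·3.71·t² = 0. Positive root: t = (24.61 + √(24.61² + 2·3.71·49.3)) / 3.71 = (24.61 + 31.17) / 3.71 = 15.04 s.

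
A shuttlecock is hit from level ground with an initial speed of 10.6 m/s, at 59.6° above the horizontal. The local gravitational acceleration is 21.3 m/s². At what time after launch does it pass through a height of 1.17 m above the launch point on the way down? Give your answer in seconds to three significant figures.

Components: vₓ = 10.60 cos 59.6° = 5.364 m/s, v_y0 = 10.60 sin 59.6° = 9.143 m/s.
Height y(t) = 9.143 t − 10.65 t² = 1.17 gives 10.65 t² − 9.143 t + 1.17 = 0.
t = [9.143 ± √(9.143² − 2·21.3·1.17)] / 21.3 = (9.143 ± 5.809) / 21.3, so t = 0.1565 s or t = 0.7020 s.
The descending-branch root is 0.7020 s.

0.702 s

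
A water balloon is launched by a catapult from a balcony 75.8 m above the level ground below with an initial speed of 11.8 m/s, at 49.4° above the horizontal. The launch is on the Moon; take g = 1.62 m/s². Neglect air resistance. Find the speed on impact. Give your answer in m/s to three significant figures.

vₓ = 11.80 cos 49.4° = 7.679 m/s; v_y0 = 11.80 sin 49.4° = 8.959 m/s.
The projectile lands when y = 75.8 + (8.959) t − ½·1.62·t² = 0. Positive root: t = (8.959 + √(8.959² + 2·1.62·75.8)) / 1.62 = (8.959 + 18.05) / 1.62 = 16.67 s.
Vertical velocity at impact: v_y = v_y0 − g t = 8.959 − 1.62 × 16.67 = −18.05 m/s.
Speed: |v| = √(vₓ² + v_y²) = √(7.679² + 18.05²) = 19.62 m/s.

19.6 m/s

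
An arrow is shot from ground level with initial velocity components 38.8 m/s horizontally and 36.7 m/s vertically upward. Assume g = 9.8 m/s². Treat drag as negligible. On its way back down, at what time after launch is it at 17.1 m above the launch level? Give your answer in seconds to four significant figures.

Require v_y0 t − ½ g t² = 17.1, i.e. 4.900 t² − 36.70 t + 17.1 = 0.
Quadratic formula: t = (36.70 ± √1011.7) / 9.80 = (36.70 ± 31.81) / 9.80 → t = 0.4992 s or 6.991 s.
The descending-branch root is 6.991 s.

6.991 s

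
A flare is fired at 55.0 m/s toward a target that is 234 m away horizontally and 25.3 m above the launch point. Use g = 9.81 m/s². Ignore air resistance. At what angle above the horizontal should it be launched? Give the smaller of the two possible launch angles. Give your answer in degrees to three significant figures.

32.9°

Trajectory: y = x tanθ − g x² (1 + tan²θ)/(2v₀²). With x = 234, y = 25.3, v₀ = 55.0, g = 9.81:
88.79 tan²θ − 234 tanθ + (114.1) = 0.
tanθ = [234 ± √(234² − 4 × 88.79 × (114.1))] / (2 × 88.79) = (234 ± 119.3) / 177.6, giving tanθ = 0.6458 or 1.990.
θ = 32.85° or 63.32°; the smaller is 32.85°.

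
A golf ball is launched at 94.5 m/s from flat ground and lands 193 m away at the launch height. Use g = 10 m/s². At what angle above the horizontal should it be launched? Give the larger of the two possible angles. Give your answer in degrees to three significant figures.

83.8°

From R = (v₀²/g) sin 2θ: sin 2θ = 10.0 × 193 / 8930.2 = 0.2161.
2θ = 12.48° or 180° − 12.48° = 167.5°, so θ = 6.241° or 83.76°.
The larger angle is 83.76°.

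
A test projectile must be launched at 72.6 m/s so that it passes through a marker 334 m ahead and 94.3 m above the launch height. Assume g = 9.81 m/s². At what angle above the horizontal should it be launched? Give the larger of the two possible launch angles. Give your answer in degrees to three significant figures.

Trajectory: y = x tanθ − g x² (1 + tan²θ)/(2v₀²). With x = 334, y = 94.3, v₀ = 72.6, g = 9.81:
103.8 tan²θ − 334 tanθ + (198.1) = 0.
tanθ = [334 ± √(334² − 4 × 103.8 × (198.1))] / (2 × 103.8) = (334 ± 171.1) / 207.6, giving tanθ = 0.7844 or 2.433.
θ = 38.11° or 67.66°; the larger is 67.66°.

67.7°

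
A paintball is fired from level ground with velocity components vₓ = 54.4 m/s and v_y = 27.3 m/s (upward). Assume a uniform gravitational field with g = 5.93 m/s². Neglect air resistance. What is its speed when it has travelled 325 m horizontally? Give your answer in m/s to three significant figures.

55.0 m/s

At x = 325 m, t = x/vₓ = 325/54.40 = 5.974 s.
Vertical velocity there: v_y = v_y0 − g t = 27.30 − 5.93 × 5.974 = −8.127 m/s.
Speed: √(vₓ² + v_y²) = √(54.40² + 8.127²) = 55.00 m/s.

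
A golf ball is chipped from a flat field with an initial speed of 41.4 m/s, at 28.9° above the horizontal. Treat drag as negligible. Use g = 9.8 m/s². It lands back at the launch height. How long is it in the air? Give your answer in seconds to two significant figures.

4.1 s

Components: vₓ = 41.40 cos 28.9° = 36.24 m/s, v_y0 = 41.40 sin 28.9° = 20.01 m/s.
Landing at launch height ⇒ T = 2 v_y0 / g = 2 × 20.01 / 9.80 = 4.083 s.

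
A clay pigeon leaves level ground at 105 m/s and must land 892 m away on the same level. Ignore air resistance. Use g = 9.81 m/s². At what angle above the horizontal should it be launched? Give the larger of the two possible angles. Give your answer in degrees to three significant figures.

From R = (v₀²/g) sin 2θ: sin 2θ = 9.81 × 892 / 11025 = 0.7937.
2θ = 52.53° or 180° − 52.53° = 127.5°, so θ = 26.27° or 63.73°.
The larger angle is 63.73°.

63.7°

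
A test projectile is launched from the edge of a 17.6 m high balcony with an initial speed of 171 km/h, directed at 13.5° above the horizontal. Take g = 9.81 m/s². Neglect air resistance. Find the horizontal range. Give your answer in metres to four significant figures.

154.1 m

Convert: 171 km/h = 171/3.6 = 47.50 m/s.
Resolve: vₓ = 47.50 cos 13.5° = 46.19 m/s and v_y0 = 47.50 sin 13.5° = 11.09 m/s.
With up positive and y = 0 at the ground: y(t) = 17.6 + (11.09) t − 4.905 t². Setting y = 0 and taking the positive root: t = [11.09 + √(11.09² + 2·9.81·17.6)] / 9.81 = (11.09 + 21.64) / 9.81 = 3.336 s.
Horizontal distance: R = vₓ t = 46.19 × 3.336 = 154.1 m.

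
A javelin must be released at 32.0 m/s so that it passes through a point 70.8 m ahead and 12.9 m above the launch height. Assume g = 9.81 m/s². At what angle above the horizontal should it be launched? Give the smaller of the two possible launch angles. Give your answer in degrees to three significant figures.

34.1°

Trajectory: y = x tanθ − g x² (1 + tan²θ)/(2v₀²). With x = 70.8, y = 12.9, v₀ = 32.0, g = 9.81:
24.01 tan²θ − 70.8 tanθ + (36.91) = 0.
tanθ = [70.8 ± √(70.8² − 4 × 24.01 × (36.91))] / (2 × 24.01) = (70.8 ± 38.31) / 48.02, giving tanθ = 0.6766 or 2.272.
θ = 34.08° or 66.24°; the smaller is 34.08°.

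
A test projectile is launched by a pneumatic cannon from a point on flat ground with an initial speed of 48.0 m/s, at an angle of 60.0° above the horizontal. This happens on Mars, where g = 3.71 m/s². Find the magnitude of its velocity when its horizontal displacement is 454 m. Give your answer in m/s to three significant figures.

37.3 m/s

vₓ = 48.00 cos 60.0° = 24.00 m/s; v_y0 = 48.00 sin 60.0° = 41.57 m/s.
At x = 454 m, t = x/vₓ = 454/24.00 = 18.92 s.
Vertical velocity there: v_y = v_y0 − g t = 41.57 − 3.71 × 18.92 = −28.61 m/s.
Speed: √(vₓ² + v_y²) = √(24.00² + 28.61²) = 37.34 m/s.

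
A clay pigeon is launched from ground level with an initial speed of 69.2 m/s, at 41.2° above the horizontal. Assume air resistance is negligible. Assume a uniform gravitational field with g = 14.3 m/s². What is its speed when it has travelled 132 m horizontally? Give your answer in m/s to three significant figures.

Components: vₓ = 69.20 cos 41.2° = 52.07 m/s, v_y0 = 69.20 sin 41.2° = 45.58 m/s.
x = vₓ t ⇒ t = 132/52.07 = 2.535 s.
Vertical velocity there: v_y = v_y0 − g t = 45.58 − 14.3 × 2.535 = 9.328 m/s.
Speed: √(vₓ² + v_y²) = √(52.07² + 9.328²) = 52.90 m/s.

52.9 m/s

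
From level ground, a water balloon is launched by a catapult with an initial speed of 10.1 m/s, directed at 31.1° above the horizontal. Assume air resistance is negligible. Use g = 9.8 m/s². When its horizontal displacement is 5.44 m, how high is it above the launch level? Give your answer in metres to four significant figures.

1.343 m

vₓ = 10.10 cos 31.1° = 8.648 m/s; v_y0 = 10.10 sin 31.1° = 5.217 m/s.
Time to reach x = 5.44 m: t = x/vₓ = 5.44/8.648 = 0.6290 s.
Height: y = v_y0 t − ½ g t² = 5.217 × 0.6290 − 4.900 × 0.6290² = 3.282 − 1.939 = 1.343 m.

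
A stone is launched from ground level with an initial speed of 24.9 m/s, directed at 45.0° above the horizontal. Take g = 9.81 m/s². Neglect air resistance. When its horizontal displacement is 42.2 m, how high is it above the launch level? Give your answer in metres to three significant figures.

Horizontal component vₓ = 24.90 cos 45.0° = 17.61 m/s; vertical v_y0 = 24.90 sin 45.0° = 17.61 m/s.
At x = 42.2 m, t = x/vₓ = 42.2/17.61 = 2.397 s.
Height: y = v_y0 t − ½ g t² = 17.61 × 2.397 − 4.905 × 2.397² = 42.20 − 28.18 = 14.02 m.

14.0 m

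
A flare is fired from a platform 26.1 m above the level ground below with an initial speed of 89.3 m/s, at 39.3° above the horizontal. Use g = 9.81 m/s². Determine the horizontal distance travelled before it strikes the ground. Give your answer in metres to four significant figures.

Horizontal component vₓ = 89.30 cos 39.3° = 69.10 m/s; vertical v_y0 = 89.30 sin 39.3° = 56.56 m/s.
With up positive and y = 0 at the ground: y(t) = 26.1 + (56.56) t − 4.905 t². Setting y = 0 and taking the positive root: t = [56.56 + √(56.56² + 2·9.81·26.1)] / 9.81 = (56.56 + 60.92) / 9.81 = 11.98 s.
Horizontal distance: R = vₓ t = 69.10 × 11.98 = 827.6 m.

827.6 m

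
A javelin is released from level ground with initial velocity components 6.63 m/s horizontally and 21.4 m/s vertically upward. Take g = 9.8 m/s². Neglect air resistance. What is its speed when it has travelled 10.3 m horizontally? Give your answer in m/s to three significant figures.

x = vₓ t ⇒ t = 10.3/6.630 = 1.554 s.
Vertical velocity there: v_y = v_y0 − g t = 21.40 − 9.80 × 1.554 = 6.175 m/s.
Speed: √(vₓ² + v_y²) = √(6.630² + 6.175²) = 9.060 m/s.

9.06 m/s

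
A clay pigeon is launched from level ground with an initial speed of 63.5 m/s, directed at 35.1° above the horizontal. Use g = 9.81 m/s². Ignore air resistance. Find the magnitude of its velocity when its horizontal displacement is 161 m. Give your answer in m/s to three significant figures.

52.3 m/s

vₓ = 63.50 cos 35.1° = 51.95 m/s; v_y0 = 63.50 sin 35.1° = 36.51 m/s.
At x = 161 m, t = x/vₓ = 161/51.95 = 3.099 s.
Vertical velocity there: v_y = v_y0 − g t = 36.51 − 9.81 × 3.099 = 6.112 m/s.
Speed: √(vₓ² + v_y²) = √(51.95² + 6.112²) = 52.31 m/s.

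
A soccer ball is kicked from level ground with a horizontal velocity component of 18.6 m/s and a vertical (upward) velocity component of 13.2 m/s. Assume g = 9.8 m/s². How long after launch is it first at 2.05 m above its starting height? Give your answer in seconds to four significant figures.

Require v_y0 t − ½ g t² = 2.05, i.e. 4.900 t² − 13.20 t + 2.05 = 0.
t = [13.20 ± √(13.20² − 2·9.80·2.05)] / 9.80 = (13.20 ± 11.58) / 9.80, so t = 0.1655 s or t = 2.528 s.
The first (ascending) time is 0.1655 s.

0.1655 s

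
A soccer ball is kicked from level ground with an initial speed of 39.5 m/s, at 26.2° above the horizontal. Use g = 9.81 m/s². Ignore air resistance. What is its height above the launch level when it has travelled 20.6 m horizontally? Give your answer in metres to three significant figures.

8.48 m

Horizontal component vₓ = 39.50 cos 26.2° = 35.44 m/s; vertical v_y0 = 39.50 sin 26.2° = 17.44 m/s.
x = vₓ t ⇒ t = 20.6/35.44 = 0.5812 s.
Height: y = v_y0 t − ½ g t² = 17.44 × 0.5812 − 4.905 × 0.5812² = 10.14 − 1.657 = 8.479 m.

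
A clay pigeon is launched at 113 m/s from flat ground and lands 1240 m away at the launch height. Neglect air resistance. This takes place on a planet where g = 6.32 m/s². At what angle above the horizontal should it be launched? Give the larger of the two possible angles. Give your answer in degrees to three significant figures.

R = v₀² sin 2θ / g gives sin 2θ = gR/v₀² = 6.32·1240/113² = 0.6137.
2θ = 37.86° or 180° − 37.86° = 142.1°, so θ = 18.93° or 71.07°.
The larger angle is 71.07°.

71.1°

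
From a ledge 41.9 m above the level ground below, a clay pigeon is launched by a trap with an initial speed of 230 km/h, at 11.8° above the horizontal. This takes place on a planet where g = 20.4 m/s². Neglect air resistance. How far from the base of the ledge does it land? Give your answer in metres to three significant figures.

173 m

Convert: 230 km/h = 230/3.6 = 63.89 m/s.
Components: vₓ = 63.89 cos 11.8° = 62.54 m/s, v_y0 = 63.89 sin 11.8° = 13.07 m/s.
With up positive and y = 0 at the ground: y(t) = 41.9 + (13.07) t − 10.20 t². Setting y = 0 and taking the positive root: t = [13.07 + √(13.07² + 2·20.4·41.9)] / 20.4 = (13.07 + 43.36) / 20.4 = 2.766 s.
Horizontal distance: R = vₓ t = 62.54 × 2.766 = 173.0 m.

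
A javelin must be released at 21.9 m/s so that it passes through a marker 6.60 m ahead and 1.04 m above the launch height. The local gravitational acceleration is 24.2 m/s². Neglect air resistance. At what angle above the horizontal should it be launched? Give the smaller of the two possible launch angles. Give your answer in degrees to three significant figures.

Trajectory: y = x tanθ − g x² (1 + tan²θ)/(2v₀²). With x = 6.60, y = 1.04, v₀ = 21.9, g = 24.2:
1.099 tan²θ − 6.60 tanθ + (2.139) = 0.
tanθ = [6.60 ± √(6.60² − 4 × 1.099 × (2.139))] / (2 × 1.099) = (6.60 ± 5.844) / 2.198, giving tanθ = 0.3438 or 5.662.
θ = 18.97° or 79.98°; the smaller is 18.97°.

19.0°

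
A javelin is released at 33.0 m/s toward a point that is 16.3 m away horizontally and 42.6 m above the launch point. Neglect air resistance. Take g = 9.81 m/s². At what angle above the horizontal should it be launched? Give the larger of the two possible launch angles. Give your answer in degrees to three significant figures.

84.3°

Trajectory: y = x tanθ − g x² (1 + tan²θ)/(2v₀²). With x = 16.3, y = 42.6, v₀ = 33.0, g = 9.81:
1.197 tan²θ − 16.3 tanθ + (43.80) = 0.
tanθ = [16.3 ± √(16.3² − 4 × 1.197 × (43.80))] / (2 × 1.197) = (16.3 ± 7.486) / 2.393, giving tanθ = 3.683 or 9.938.
θ = 74.81° or 84.25°; the larger is 84.25°.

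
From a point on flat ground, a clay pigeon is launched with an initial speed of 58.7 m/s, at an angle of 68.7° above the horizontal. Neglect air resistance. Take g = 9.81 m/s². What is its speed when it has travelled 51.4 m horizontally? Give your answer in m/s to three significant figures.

Components: vₓ = 58.70 cos 68.7° = 21.32 m/s, v_y0 = 58.70 sin 68.7° = 54.69 m/s.
Time to reach x = 51.4 m: t = x/vₓ = 51.4/21.32 = 2.411 s.
Vertical velocity there: v_y = v_y0 − g t = 54.69 − 9.81 × 2.411 = 31.04 m/s.
Speed: √(vₓ² + v_y²) = √(21.32² + 31.04²) = 37.66 m/s.

37.7 m/s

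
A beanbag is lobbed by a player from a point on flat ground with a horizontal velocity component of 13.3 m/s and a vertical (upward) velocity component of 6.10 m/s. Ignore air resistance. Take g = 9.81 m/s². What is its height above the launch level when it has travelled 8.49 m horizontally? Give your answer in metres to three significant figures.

Time to reach x = 8.49 m: t = x/vₓ = 8.49/13.30 = 0.6383 s.
Height: y = v_y0 t − ½ g t² = 6.100 × 0.6383 − 4.905 × 0.6383² = 3.894 − 1.999 = 1.895 m.

1.90 m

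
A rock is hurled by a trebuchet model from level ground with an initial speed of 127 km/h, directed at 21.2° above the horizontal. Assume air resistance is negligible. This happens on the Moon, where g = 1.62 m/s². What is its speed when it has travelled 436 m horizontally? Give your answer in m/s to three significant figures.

34.0 m/s

Convert: 127 km/h = 127/3.6 = 35.28 m/s.
Components: vₓ = 35.28 cos 21.2° = 32.89 m/s, v_y0 = 35.28 sin 21.2° = 12.76 m/s.
Time to reach x = 436 m: t = x/vₓ = 436/32.89 = 13.26 s.
Vertical velocity there: v_y = v_y0 − g t = 12.76 − 1.62 × 13.26 = −8.718 m/s.
Speed: √(vₓ² + v_y²) = √(32.89² + 8.718²) = 34.03 m/s.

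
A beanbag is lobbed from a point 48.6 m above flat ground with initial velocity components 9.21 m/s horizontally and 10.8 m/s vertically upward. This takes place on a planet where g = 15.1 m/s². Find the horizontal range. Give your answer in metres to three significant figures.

30.9 m

Vertical motion (up positive, ground at y = 0): 7.550 t² − (10.80) t − 48.6 = 0, so t = (10.80 + √(10.80² + 2·15.1·48.6)) / 15.1 = (10.80 + 39.80) / 15.1 = 3.351 s.
Horizontal distance: R = vₓ t = 9.210 × 3.351 = 30.87 m.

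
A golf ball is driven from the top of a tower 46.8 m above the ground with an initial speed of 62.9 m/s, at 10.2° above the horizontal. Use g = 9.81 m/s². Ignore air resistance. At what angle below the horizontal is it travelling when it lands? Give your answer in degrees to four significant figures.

Resolve: vₓ = 62.90 cos 10.2° = 61.91 m/s and v_y0 = 62.90 sin 10.2° = 11.14 m/s.
Vertical motion (up positive, ground at y = 0): 4.905 t² − (11.14) t − 46.8 = 0, so t = (11.14 + √(11.14² + 2·9.81·46.8)) / 9.81 = (11.14 + 32.28) / 9.81 = 4.426 s.
At impact: v_y = v_y0 − g t = −32.28 m/s; vₓ = 61.91 m/s.
Angle below horizontal: arctan(|v_y|/vₓ) = arctan(32.28/61.91) = 27.54°.

27.54°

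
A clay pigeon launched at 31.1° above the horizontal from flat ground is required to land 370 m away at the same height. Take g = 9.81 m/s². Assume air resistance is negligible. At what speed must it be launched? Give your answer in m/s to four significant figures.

64.06 m/s

Level-ground range: R = v₀² sin(2θ)/g, so v₀ = √(gR / sin 2θ).
v₀ = √(9.81 × 370 / sin 62.20°) = √(3630 / 0.8846) = √4103.3 = 64.06 m/s.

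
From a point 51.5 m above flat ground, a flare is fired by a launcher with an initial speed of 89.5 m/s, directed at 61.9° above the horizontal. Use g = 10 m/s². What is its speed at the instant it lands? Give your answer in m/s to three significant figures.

95.1 m/s

Components: vₓ = 89.50 cos 61.9° = 42.16 m/s, v_y0 = 89.50 sin 61.9° = 78.95 m/s.
With up positive and y = 0 at the ground: y(t) = 51.5 + (78.95) t − 5.000 t². Setting y = 0 and taking the positive root: t = [78.95 + √(78.95² + 2·10.0·51.5)] / 10.0 = (78.95 + 85.22) / 10.0 = 16.42 s.
Vertical velocity at impact: v_y = v_y0 − g t = 78.95 − 10.0 × 16.42 = −85.22 m/s.
Speed: |v| = √(vₓ² + v_y²) = √(42.16² + 85.22²) = 95.08 m/s.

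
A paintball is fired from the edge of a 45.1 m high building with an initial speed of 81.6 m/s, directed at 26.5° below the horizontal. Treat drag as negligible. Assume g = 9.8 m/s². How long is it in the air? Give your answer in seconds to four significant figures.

vₓ = 81.60 cos 26.5° = 73.03 m/s; v_y0 = −36.41 m/s (downward).
The projectile lands when y = 45.1 + (−36.41) t − ½·9.80·t² = 0. Positive root: t = (−36.41 + √(36.41² + 2·9.80·45.1)) / 9.80 = (−36.41 + 47.01) / 9.80 = 1.081 s.

1.081 s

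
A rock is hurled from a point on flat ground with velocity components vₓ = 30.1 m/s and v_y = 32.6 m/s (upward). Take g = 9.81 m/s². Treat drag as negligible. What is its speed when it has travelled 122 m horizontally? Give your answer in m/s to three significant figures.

At x = 122 m, t = x/vₓ = 122/30.10 = 4.053 s.
Vertical velocity there: v_y = v_y0 − g t = 32.60 − 9.81 × 4.053 = −7.161 m/s.
Speed: √(vₓ² + v_y²) = √(30.10² + 7.161²) = 30.94 m/s.

30.9 m/s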